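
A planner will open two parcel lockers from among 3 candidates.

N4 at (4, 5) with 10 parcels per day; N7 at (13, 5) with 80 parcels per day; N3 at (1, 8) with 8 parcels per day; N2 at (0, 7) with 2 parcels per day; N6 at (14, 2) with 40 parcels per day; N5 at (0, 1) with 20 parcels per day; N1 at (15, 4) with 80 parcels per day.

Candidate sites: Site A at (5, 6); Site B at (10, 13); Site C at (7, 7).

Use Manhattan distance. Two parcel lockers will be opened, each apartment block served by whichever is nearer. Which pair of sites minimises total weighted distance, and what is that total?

Evaluate every pair (each demand assigned to the nearer of the two):
  {Site A, Site C}: total = 2280
  {Site B, Site C}: total = 2380
  {Site A, Site B}: total = 2480
Best pair: {Site A, Site C} with total 2280.

{Site A, Site C}, total 2280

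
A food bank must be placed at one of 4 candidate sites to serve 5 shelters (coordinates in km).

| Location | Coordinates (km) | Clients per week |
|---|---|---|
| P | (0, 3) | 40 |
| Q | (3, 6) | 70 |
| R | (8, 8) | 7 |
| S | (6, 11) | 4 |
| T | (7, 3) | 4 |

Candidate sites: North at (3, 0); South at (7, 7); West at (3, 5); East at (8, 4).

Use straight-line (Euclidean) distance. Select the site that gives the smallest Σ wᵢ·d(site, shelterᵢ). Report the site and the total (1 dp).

Total weighted distance at each candidate:
  North (3, 0): total = 721.4
  South (7, 7): total = 653.5
  West (3, 5): total = 299.8
  East (8, 4): total = 762.2
Minimum is at West with total 299.8 km.

West, total 299.8 km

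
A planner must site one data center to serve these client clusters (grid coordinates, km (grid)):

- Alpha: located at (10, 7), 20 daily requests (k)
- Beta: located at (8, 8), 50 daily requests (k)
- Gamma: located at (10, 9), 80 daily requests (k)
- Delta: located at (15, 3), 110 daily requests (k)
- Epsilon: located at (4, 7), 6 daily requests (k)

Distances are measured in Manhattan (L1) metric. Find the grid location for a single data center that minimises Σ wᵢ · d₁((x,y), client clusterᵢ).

Manhattan distance separates: Σwᵢ(|x−xᵢ|+|y−yᵢ|) = Σwᵢ|x−xᵢ| + Σwᵢ|y−yᵢ|, so x and y are optimised independently as 1-D weighted medians.
Total weight W = 266; half = 133.
x-coordinate, sorted with cumulative weight:
  x=4 (Epsilon, w=6) cum 6
  x=8 (Beta, w=50) cum 56
  x=10 (Alpha, w=20) cum 76
  x=10 (Gamma, w=80) cum 156  ← median
  x=15 (Delta, w=110) cum 266
⇒ x* = 10
y-coordinate, sorted with cumulative weight:
  y=3 (Delta, w=110) cum 110
  y=7 (Alpha, w=20) cum 130
  y=7 (Epsilon, w=6) cum 136  ← median
  y=8 (Beta, w=50) cum 186
  y=9 (Gamma, w=80) cum 266
⇒ y* = 7

(10, 7)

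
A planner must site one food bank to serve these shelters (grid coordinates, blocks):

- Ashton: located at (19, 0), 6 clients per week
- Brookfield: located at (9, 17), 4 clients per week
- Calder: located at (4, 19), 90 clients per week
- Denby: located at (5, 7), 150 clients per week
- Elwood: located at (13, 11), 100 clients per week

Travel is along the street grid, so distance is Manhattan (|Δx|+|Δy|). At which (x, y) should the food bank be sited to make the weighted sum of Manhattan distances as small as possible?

(5, 11)

Manhattan distance separates: Σwᵢ(|x−xᵢ|+|y−yᵢ|) = Σwᵢ|x−xᵢ| + Σwᵢ|y−yᵢ|, so x and y are optimised independently as 1-D weighted medians.
Total weight W = 350; half = 175.
x-coordinate, sorted with cumulative weight:
  x=4 (Calder, w=90) cum 90
  x=5 (Denby, w=150) cum 240  ← median
  x=9 (Brookfield, w=4) cum 244
  x=13 (Elwood, w=100) cum 344
  x=19 (Ashton, w=6) cum 350
⇒ x* = 5
y-coordinate, sorted with cumulative weight:
  y=0 (Ashton, w=6) cum 6
  y=7 (Denby, w=150) cum 156
  y=11 (Elwood, w=100) cum 256  ← median
  y=17 (Brookfield, w=4) cum 260
  y=19 (Calder, w=90) cum 350
⇒ y* = 11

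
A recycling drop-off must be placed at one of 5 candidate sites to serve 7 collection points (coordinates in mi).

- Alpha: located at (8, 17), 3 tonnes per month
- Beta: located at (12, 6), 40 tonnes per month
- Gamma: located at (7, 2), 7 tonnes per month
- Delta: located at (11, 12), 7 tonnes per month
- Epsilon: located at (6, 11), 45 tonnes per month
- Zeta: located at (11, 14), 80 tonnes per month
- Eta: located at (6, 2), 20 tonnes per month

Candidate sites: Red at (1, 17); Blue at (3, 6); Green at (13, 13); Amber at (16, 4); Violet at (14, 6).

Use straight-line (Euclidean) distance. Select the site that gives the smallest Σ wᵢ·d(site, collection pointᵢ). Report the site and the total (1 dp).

Green, total 1172.7 mi

Total weighted distance at each candidate:
  Red (1, 17): total = 2337.5
  Blue (3, 6): total = 1773.3
  Green (13, 13): total = 1172.7
  Amber (16, 4): total = 2002.9
  Violet (14, 6): total = 1507.9
Minimum is at Green with total 1172.7 mi.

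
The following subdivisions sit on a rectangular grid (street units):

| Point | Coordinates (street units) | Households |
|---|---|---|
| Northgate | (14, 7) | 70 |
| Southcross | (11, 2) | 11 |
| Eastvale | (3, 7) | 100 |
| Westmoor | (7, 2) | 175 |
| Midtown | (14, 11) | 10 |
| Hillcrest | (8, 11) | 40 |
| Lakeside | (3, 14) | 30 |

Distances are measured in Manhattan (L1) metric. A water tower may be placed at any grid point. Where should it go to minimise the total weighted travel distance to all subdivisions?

(7, 7)

Manhattan distance separates: Σwᵢ(|x−xᵢ|+|y−yᵢ|) = Σwᵢ|x−xᵢ| + Σwᵢ|y−yᵢ|, so x and y are optimised independently as 1-D weighted medians.
Total weight W = 436; half = 218.
x-coordinate, sorted with cumulative weight:
  x=3 (Eastvale, w=100) cum 100
  x=3 (Lakeside, w=30) cum 130
  x=7 (Westmoor, w=175) cum 305  ← median
  x=8 (Hillcrest, w=40) cum 345
  x=11 (Southcross, w=11) cum 356
  x=14 (Northgate, w=70) cum 426
  x=14 (Midtown, w=10) cum 436
⇒ x* = 7
y-coordinate, sorted with cumulative weight:
  y=2 (Southcross, w=11) cum 11
  y=2 (Westmoor, w=175) cum 186
  y=7 (Northgate, w=70) cum 256  ← median
  y=7 (Eastvale, w=100) cum 356
  y=11 (Midtown, w=10) cum 366
  y=11 (Hillcrest, w=40) cum 406
  y=14 (Lakeside, w=30) cum 436
⇒ y* = 7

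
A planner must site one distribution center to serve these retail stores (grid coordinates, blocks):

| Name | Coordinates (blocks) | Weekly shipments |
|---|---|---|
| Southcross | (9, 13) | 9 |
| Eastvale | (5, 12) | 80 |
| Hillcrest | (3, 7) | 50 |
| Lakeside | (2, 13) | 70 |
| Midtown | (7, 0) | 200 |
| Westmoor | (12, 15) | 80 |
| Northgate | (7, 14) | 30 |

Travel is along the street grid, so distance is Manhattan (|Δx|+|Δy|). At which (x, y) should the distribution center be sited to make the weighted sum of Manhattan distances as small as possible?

(7, 12)

Manhattan distance separates: Σwᵢ(|x−xᵢ|+|y−yᵢ|) = Σwᵢ|x−xᵢ| + Σwᵢ|y−yᵢ|, so x and y are optimised independently as 1-D weighted medians.
Total weight W = 519; half = 259.5.
x-coordinate, sorted with cumulative weight:
  x=2 (Lakeside, w=70) cum 70
  x=3 (Hillcrest, w=50) cum 120
  x=5 (Eastvale, w=80) cum 200
  x=7 (Midtown, w=200) cum 400  ← median
  x=7 (Northgate, w=30) cum 430
  x=9 (Southcross, w=9) cum 439
  x=12 (Westmoor, w=80) cum 519
⇒ x* = 7
y-coordinate, sorted with cumulative weight:
  y=0 (Midtown, w=200) cum 200
  y=7 (Hillcrest, w=50) cum 250
  y=12 (Eastvale, w=80) cum 330  ← median
  y=13 (Southcross, w=9) cum 339
  y=13 (Lakeside, w=70) cum 409
  y=14 (Northgate, w=30) cum 439
  y=15 (Westmoor, w=80) cum 519
⇒ y* = 12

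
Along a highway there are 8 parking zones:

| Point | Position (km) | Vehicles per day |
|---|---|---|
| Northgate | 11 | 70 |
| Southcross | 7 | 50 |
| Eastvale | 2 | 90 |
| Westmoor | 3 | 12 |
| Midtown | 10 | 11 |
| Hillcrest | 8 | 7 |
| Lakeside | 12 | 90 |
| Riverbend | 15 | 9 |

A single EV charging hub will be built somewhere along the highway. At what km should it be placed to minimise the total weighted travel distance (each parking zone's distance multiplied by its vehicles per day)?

x = 10

For a sum of weighted absolute distances on a line, the optimum is the weighted median (not the mean). Total weight W = 339; half-weight = 169.5.
Sort by position and accumulate weight:
  km 2 (Eastvale, w=90) → cum 90
  km 3 (Westmoor, w=12) → cum 102
  km 7 (Southcross, w=50) → cum 152
  km 8 (Hillcrest, w=7) → cum 159
  km 10 (Midtown, w=11) → cum 170  ≥ 169.5 → median here
  km 11 (Northgate, w=70) → cum 240
  km 12 (Lakeside, w=90) → cum 330
  km 15 (Riverbend, w=9) → cum 339
Optimal location: km 10.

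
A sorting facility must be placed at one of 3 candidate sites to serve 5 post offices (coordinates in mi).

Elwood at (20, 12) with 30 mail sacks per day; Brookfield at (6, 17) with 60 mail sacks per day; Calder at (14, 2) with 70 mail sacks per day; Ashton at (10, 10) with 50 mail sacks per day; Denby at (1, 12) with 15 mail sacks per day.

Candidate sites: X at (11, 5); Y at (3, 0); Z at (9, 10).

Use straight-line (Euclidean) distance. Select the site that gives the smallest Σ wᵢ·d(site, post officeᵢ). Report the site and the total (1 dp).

Total weighted distance at each candidate:
  X (11, 5): total = 1857.1
  Y (3, 0): total = 3235.5
  Z (9, 10): total = 1626.4
Minimum is at Z with total 1626.4 mi.

Z, total 1626.4 mi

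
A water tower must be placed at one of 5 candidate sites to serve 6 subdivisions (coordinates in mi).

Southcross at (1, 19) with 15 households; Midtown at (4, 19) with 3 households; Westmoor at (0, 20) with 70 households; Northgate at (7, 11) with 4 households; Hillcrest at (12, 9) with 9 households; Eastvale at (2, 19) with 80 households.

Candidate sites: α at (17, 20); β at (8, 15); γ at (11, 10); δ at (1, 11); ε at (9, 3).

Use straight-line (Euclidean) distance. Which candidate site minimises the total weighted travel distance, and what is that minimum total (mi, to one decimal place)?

β, total 1456.6 mi

Total weighted distance at each candidate:
  α (17, 20): total = 2834.8
  β (8, 15): total = 1456.6
  γ (11, 10): total = 2324.1
  δ (1, 11): total = 1549.1
  ε (9, 3): total = 3155.6
Minimum is at β with total 1456.6 mi.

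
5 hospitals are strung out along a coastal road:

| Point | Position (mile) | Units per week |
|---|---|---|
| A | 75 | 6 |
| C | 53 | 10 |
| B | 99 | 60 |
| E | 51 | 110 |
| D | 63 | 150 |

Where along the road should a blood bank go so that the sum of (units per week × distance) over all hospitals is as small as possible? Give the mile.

x = 63

For a sum of weighted absolute distances on a line, the optimum is the weighted median (not the mean). Total weight W = 336; half-weight = 168.
Sort by position and accumulate weight:
  mile 51 (E, w=110) → cum 110
  mile 53 (C, w=10) → cum 120
  mile 63 (D, w=150) → cum 270  ≥ 168 → median here
  mile 75 (A, w=6) → cum 276
  mile 99 (B, w=60) → cum 336
Optimal location: mile 63.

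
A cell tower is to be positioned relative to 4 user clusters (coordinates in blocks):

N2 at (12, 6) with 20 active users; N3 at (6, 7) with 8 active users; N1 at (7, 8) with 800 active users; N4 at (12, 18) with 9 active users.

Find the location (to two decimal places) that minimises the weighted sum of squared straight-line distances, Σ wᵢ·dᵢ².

(7.16, 8.05)

The minimiser of Σwᵢ‖p−pᵢ‖² is the weighted centroid p* = (Σwᵢpᵢ)/(Σwᵢ).
Σwᵢ = 837.
Σwᵢxᵢ = 20·12 + 8·6 + 800·7 + 9·12 = 5996.
Σwᵢyᵢ = 20·6 + 8·7 + 800·8 + 9·18 = 6738.
x* = 5996/837 = 7.16, y* = 6738/837 = 8.05.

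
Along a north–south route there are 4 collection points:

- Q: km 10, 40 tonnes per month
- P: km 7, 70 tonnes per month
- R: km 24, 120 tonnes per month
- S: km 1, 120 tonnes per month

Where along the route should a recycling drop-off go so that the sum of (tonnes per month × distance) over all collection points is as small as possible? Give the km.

For a sum of weighted absolute distances on a line, the optimum is the weighted median (not the mean). Total weight W = 350; half-weight = 175.
Sort by position and accumulate weight:
  km 1 (S, w=120) → cum 120
  km 7 (P, w=70) → cum 190  ≥ 175 → median here
  km 10 (Q, w=40) → cum 230
  km 24 (R, w=120) → cum 350
Optimal location: km 7.

x = 7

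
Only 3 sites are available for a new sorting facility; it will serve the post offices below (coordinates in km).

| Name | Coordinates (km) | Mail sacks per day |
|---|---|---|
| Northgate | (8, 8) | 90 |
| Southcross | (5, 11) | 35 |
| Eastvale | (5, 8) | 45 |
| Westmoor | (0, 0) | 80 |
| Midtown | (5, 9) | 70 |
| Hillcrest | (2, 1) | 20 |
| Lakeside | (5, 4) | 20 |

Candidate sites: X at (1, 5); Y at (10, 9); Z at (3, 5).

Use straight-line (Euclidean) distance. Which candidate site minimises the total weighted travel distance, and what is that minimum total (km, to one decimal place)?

Z, total 1815.1 km

Total weighted distance at each candidate:
  X (1, 5): total = 2131.6
  Y (10, 9): total = 2413.2
  Z (3, 5): total = 1815.1
Minimum is at Z with total 1815.1 km.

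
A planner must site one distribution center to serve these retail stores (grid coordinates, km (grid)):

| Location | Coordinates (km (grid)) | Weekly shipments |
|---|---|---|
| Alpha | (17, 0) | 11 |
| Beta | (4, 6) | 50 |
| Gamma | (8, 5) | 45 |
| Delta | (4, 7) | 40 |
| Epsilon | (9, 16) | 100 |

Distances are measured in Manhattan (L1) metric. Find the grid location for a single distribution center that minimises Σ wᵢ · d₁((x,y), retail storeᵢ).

Manhattan distance separates: Σwᵢ(|x−xᵢ|+|y−yᵢ|) = Σwᵢ|x−xᵢ| + Σwᵢ|y−yᵢ|, so x and y are optimised independently as 1-D weighted medians.
Total weight W = 246; half = 123.
x-coordinate, sorted with cumulative weight:
  x=4 (Beta, w=50) cum 50
  x=4 (Delta, w=40) cum 90
  x=8 (Gamma, w=45) cum 135  ← median
  x=9 (Epsilon, w=100) cum 235
  x=17 (Alpha, w=11) cum 246
⇒ x* = 8
y-coordinate, sorted with cumulative weight:
  y=0 (Alpha, w=11) cum 11
  y=5 (Gamma, w=45) cum 56
  y=6 (Beta, w=50) cum 106
  y=7 (Delta, w=40) cum 146  ← median
  y=16 (Epsilon, w=100) cum 246
⇒ y* = 7

(8, 7)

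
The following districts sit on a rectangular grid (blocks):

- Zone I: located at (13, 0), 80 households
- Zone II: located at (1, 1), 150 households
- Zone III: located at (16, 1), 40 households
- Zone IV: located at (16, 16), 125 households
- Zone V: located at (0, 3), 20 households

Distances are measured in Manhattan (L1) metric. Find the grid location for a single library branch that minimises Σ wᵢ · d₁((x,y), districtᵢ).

Manhattan distance separates: Σwᵢ(|x−xᵢ|+|y−yᵢ|) = Σwᵢ|x−xᵢ| + Σwᵢ|y−yᵢ|, so x and y are optimised independently as 1-D weighted medians.
Total weight W = 415; half = 207.5.
x-coordinate, sorted with cumulative weight:
  x=0 (Zone V, w=20) cum 20
  x=1 (Zone II, w=150) cum 170
  x=13 (Zone I, w=80) cum 250  ← median
  x=16 (Zone III, w=40) cum 290
  x=16 (Zone IV, w=125) cum 415
⇒ x* = 13
y-coordinate, sorted with cumulative weight:
  y=0 (Zone I, w=80) cum 80
  y=1 (Zone II, w=150) cum 230  ← median
  y=1 (Zone III, w=40) cum 270
  y=3 (Zone V, w=20) cum 290
  y=16 (Zone IV, w=125) cum 415
⇒ y* = 1

(13, 1)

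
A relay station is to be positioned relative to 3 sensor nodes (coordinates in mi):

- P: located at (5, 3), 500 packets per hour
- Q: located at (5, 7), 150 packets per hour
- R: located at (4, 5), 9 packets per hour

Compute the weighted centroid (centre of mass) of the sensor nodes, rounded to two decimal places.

The minimiser of Σwᵢ‖p−pᵢ‖² is the weighted centroid p* = (Σwᵢpᵢ)/(Σwᵢ).
Σwᵢ = 659.
Σwᵢxᵢ = 500·5 + 150·5 + 9·4 = 3286.
Σwᵢyᵢ = 500·3 + 150·7 + 9·5 = 2595.
x* = 3286/659 = 4.99, y* = 2595/659 = 3.94.

(4.99, 3.94)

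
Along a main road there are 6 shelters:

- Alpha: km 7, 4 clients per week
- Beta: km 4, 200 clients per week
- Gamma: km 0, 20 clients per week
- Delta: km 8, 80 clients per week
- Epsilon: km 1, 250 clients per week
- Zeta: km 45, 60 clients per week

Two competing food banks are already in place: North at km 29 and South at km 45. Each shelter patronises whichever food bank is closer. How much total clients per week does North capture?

The indifferent point is the midpoint (29+45)/2 = 37; shelters left of it (closer to North at 29) go to North, those right go to South.
  Gamma at 0 (w=20) → North
  Epsilon at 1 (w=250) → North
  Beta at 4 (w=200) → North
  Alpha at 7 (w=4) → North
  Delta at 8 (w=80) → North
  Zeta at 45 (w=60) → South
North captures 554; South captures 60.

554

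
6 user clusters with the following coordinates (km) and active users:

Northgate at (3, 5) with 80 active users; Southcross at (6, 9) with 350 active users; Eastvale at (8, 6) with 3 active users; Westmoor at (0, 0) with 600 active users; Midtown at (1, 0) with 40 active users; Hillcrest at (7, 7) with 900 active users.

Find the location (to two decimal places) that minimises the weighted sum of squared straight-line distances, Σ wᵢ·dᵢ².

The minimiser of Σwᵢ‖p−pᵢ‖² is the weighted centroid p* = (Σwᵢpᵢ)/(Σwᵢ).
Σwᵢ = 1973.
Σwᵢxᵢ = 80·3 + 350·6 + 3·8 + 600·0 + 40·1 + 900·7 = 8704.
Σwᵢyᵢ = 80·5 + 350·9 + 3·6 + 600·0 + 40·0 + 900·7 = 9868.
x* = 8704/1973 = 4.41, y* = 9868/1973 = 5.00.

(4.41, 5.00)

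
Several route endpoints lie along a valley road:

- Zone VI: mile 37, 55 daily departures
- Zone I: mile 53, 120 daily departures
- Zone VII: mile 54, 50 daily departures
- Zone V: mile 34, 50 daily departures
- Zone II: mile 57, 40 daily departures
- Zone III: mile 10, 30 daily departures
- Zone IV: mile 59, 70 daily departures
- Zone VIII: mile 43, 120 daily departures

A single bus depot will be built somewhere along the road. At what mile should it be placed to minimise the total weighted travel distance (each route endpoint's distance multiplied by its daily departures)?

x = 53

For a sum of weighted absolute distances on a line, the optimum is the weighted median (not the mean). Total weight W = 535; half-weight = 267.5.
Sort by position and accumulate weight:
  mile 10 (Zone III, w=30) → cum 30
  mile 34 (Zone V, w=50) → cum 80
  mile 37 (Zone VI, w=55) → cum 135
  mile 43 (Zone VIII, w=120) → cum 255
  mile 53 (Zone I, w=120) → cum 375  ≥ 267.5 → median here
  mile 54 (Zone VII, w=50) → cum 425
  mile 57 (Zone II, w=40) → cum 465
  mile 59 (Zone IV, w=70) → cum 535
Optimal location: mile 53.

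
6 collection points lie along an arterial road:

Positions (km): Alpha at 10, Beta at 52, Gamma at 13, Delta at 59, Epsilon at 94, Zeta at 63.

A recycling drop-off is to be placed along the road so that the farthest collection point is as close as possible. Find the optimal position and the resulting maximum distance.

The 1-center on a line is the midpoint of the two extreme points: leftmost at 10, rightmost at 94.
Optimal location = (10 + 94)/2 = 52; maximum distance = (94 − 10)/2 = 42.

location 52, max distance 42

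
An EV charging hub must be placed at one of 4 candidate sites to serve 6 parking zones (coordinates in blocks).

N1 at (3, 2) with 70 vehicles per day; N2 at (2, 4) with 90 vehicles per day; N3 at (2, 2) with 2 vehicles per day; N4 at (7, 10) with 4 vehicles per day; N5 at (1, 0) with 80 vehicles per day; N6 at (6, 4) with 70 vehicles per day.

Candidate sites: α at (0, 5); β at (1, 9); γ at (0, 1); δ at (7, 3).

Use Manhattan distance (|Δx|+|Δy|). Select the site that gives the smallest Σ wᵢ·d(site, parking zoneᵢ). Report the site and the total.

γ, total 1590 blocks

Total weighted distance at each candidate:
  α (0, 5): total = 1718
  β (1, 9): total = 2634
  γ (0, 1): total = 1590
  δ (7, 3): total = 1790
Minimum is at γ with total 1590 blocks.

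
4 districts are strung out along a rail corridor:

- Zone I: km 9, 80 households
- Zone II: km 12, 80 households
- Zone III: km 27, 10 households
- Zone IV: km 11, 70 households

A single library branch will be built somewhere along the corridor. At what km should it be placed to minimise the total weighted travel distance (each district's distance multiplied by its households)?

For a sum of weighted absolute distances on a line, the optimum is the weighted median (not the mean). Total weight W = 240; half-weight = 120.
Sort by position and accumulate weight:
  km 9 (Zone I, w=80) → cum 80
  km 11 (Zone IV, w=70) → cum 150  ≥ 120 → median here
  km 12 (Zone II, w=80) → cum 230
  km 27 (Zone III, w=10) → cum 240
Optimal location: km 11.

x = 11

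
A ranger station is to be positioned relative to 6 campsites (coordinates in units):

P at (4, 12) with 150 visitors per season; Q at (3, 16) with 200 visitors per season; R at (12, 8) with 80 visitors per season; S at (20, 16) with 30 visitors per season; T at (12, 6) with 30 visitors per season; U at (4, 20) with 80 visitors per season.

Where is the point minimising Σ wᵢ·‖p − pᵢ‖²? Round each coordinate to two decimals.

The minimiser of Σwᵢ‖p−pᵢ‖² is the weighted centroid p* = (Σwᵢpᵢ)/(Σwᵢ).
Σwᵢ = 570.
Σwᵢxᵢ = 150·4 + 200·3 + 80·12 + 30·20 + 30·12 + 80·4 = 3440.
Σwᵢyᵢ = 150·12 + 200·16 + 80·8 + 30·16 + 30·6 + 80·20 = 7900.
x* = 3440/570 = 6.04, y* = 7900/570 = 13.86.

(6.04, 13.86)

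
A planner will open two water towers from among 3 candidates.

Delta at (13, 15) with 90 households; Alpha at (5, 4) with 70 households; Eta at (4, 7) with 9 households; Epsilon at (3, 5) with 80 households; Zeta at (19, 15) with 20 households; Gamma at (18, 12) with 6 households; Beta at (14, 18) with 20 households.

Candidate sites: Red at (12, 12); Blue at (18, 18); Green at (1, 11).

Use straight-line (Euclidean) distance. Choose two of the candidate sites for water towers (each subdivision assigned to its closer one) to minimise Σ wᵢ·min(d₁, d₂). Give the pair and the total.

Evaluate every pair (each demand assigned to the nearer of the two):
  {Red, Green}: total = 1714.7
  {Blue, Green}: total = 1819.4
  {Red, Blue}: total = 2205.0
Best pair: {Red, Green} with total 1714.7.

{Red, Green}, total 1714.7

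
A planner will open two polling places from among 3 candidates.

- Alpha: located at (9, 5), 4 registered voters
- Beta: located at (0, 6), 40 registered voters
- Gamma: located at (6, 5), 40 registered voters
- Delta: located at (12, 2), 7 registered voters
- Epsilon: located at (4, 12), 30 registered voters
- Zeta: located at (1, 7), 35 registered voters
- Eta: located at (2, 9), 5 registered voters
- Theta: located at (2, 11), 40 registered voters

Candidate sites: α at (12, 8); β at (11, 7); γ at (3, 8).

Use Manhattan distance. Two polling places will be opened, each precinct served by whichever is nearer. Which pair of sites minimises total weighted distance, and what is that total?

{β, γ}, total 923

Evaluate every pair (each demand assigned to the nearer of the two):
  {β, γ}: total = 923
  {α, γ}: total = 931
  {α, β}: total = 2103
Best pair: {β, γ} with total 923.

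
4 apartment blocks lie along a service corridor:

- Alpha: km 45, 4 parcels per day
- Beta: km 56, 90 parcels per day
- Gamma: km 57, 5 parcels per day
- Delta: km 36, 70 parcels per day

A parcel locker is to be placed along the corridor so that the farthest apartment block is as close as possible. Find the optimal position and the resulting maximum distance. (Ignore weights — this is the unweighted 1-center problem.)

The 1-center on a line is the midpoint of the two extreme points: leftmost at 36, rightmost at 57.
Optimal location = (36 + 57)/2 = 46.5; maximum distance = (57 − 36)/2 = 10.5.

location 46.5, max distance 10.5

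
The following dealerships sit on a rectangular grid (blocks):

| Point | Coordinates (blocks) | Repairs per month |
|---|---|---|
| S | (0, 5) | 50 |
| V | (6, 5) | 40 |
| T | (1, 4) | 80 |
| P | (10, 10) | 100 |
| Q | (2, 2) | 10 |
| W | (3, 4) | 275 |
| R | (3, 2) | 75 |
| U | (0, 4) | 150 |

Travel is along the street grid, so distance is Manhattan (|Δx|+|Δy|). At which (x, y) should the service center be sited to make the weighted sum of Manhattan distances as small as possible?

(3, 4)

Manhattan distance separates: Σwᵢ(|x−xᵢ|+|y−yᵢ|) = Σwᵢ|x−xᵢ| + Σwᵢ|y−yᵢ|, so x and y are optimised independently as 1-D weighted medians.
Total weight W = 780; half = 390.
x-coordinate, sorted with cumulative weight:
  x=0 (S, w=50) cum 50
  x=0 (U, w=150) cum 200
  x=1 (T, w=80) cum 280
  x=2 (Q, w=10) cum 290
  x=3 (W, w=275) cum 565  ← median
  x=3 (R, w=75) cum 640
  x=6 (V, w=40) cum 680
  x=10 (P, w=100) cum 780
⇒ x* = 3
y-coordinate, sorted with cumulative weight:
  y=2 (Q, w=10) cum 10
  y=2 (R, w=75) cum 85
  y=4 (T, w=80) cum 165
  y=4 (W, w=275) cum 440  ← median
  y=4 (U, w=150) cum 590
  y=5 (S, w=50) cum 640
  y=5 (V, w=40) cum 680
  y=10 (P, w=100) cum 780
⇒ y* = 4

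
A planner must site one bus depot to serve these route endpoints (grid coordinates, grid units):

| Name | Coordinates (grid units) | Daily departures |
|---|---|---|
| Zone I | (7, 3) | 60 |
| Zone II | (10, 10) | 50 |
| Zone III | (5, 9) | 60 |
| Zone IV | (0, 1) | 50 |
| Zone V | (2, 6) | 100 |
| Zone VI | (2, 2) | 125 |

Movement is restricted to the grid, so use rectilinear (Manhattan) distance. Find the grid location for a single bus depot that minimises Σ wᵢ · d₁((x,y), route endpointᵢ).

Manhattan distance separates: Σwᵢ(|x−xᵢ|+|y−yᵢ|) = Σwᵢ|x−xᵢ| + Σwᵢ|y−yᵢ|, so x and y are optimised independently as 1-D weighted medians.
Total weight W = 445; half = 222.5.
x-coordinate, sorted with cumulative weight:
  x=0 (Zone IV, w=50) cum 50
  x=2 (Zone V, w=100) cum 150
  x=2 (Zone VI, w=125) cum 275  ← median
  x=5 (Zone III, w=60) cum 335
  x=7 (Zone I, w=60) cum 395
  x=10 (Zone II, w=50) cum 445
⇒ x* = 2
y-coordinate, sorted with cumulative weight:
  y=1 (Zone IV, w=50) cum 50
  y=2 (Zone VI, w=125) cum 175
  y=3 (Zone I, w=60) cum 235  ← median
  y=6 (Zone V, w=100) cum 335
  y=9 (Zone III, w=60) cum 395
  y=10 (Zone II, w=50) cum 445
⇒ y* = 3

(2, 3)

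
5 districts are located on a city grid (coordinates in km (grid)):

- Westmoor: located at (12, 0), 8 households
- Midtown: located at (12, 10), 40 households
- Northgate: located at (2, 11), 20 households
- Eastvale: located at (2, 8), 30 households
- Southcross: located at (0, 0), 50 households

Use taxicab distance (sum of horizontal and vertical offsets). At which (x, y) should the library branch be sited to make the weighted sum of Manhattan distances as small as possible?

(2, 8)

Manhattan distance separates: Σwᵢ(|x−xᵢ|+|y−yᵢ|) = Σwᵢ|x−xᵢ| + Σwᵢ|y−yᵢ|, so x and y are optimised independently as 1-D weighted medians.
Total weight W = 148; half = 74.
x-coordinate, sorted with cumulative weight:
  x=0 (Southcross, w=50) cum 50
  x=2 (Northgate, w=20) cum 70
  x=2 (Eastvale, w=30) cum 100  ← median
  x=12 (Westmoor, w=8) cum 108
  x=12 (Midtown, w=40) cum 148
⇒ x* = 2
y-coordinate, sorted with cumulative weight:
  y=0 (Westmoor, w=8) cum 8
  y=0 (Southcross, w=50) cum 58
  y=8 (Eastvale, w=30) cum 88  ← median
  y=10 (Midtown, w=40) cum 128
  y=11 (Northgate, w=20) cum 148
⇒ y* = 8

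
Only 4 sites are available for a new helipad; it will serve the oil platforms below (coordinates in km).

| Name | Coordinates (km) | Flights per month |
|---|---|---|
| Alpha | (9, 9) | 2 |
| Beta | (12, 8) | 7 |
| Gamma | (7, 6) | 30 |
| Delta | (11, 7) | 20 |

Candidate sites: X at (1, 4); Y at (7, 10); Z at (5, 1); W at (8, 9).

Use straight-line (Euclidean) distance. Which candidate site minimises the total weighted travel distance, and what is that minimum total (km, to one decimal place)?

W, total 197.8 km

Total weighted distance at each candidate:
  X (1, 4): total = 499.3
  Y (7, 10): total = 262.2
  Z (5, 1): total = 418.4
  W (8, 9): total = 197.8
Minimum is at W with total 197.8 km.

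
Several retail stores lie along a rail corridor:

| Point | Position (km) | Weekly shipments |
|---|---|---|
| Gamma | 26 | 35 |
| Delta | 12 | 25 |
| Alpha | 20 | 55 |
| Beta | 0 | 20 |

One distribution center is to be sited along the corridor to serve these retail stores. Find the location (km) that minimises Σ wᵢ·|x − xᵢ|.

x = 20

For a sum of weighted absolute distances on a line, the optimum is the weighted median (not the mean). Total weight W = 135; half-weight = 67.5.
Sort by position and accumulate weight:
  km 0 (Beta, w=20) → cum 20
  km 12 (Delta, w=25) → cum 45
  km 20 (Alpha, w=55) → cum 100  ≥ 67.5 → median here
  km 26 (Gamma, w=35) → cum 135
Optimal location: km 20.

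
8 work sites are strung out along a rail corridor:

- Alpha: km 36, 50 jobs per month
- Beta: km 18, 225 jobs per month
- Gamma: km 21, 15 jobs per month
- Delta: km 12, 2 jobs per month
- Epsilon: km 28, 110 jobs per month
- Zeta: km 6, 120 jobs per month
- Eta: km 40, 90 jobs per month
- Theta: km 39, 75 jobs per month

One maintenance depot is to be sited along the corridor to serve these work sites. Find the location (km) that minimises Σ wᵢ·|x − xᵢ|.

x = 18

For a sum of weighted absolute distances on a line, the optimum is the weighted median (not the mean). Total weight W = 687; half-weight = 343.5.
Sort by position and accumulate weight:
  km 6 (Zeta, w=120) → cum 120
  km 12 (Delta, w=2) → cum 122
  km 18 (Beta, w=225) → cum 347  ≥ 343.5 → median here
  km 21 (Gamma, w=15) → cum 362
  km 28 (Epsilon, w=110) → cum 472
  km 36 (Alpha, w=50) → cum 522
  km 39 (Theta, w=75) → cum 597
  km 40 (Eta, w=90) → cum 687
Optimal location: km 18.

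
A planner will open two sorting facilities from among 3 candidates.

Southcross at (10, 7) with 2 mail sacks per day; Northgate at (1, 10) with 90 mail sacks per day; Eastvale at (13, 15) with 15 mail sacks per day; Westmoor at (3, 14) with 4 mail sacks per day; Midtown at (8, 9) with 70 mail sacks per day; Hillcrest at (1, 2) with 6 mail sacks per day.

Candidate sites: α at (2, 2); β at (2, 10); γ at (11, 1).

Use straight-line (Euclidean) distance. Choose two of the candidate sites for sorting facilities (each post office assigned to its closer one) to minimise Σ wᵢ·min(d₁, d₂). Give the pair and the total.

{α, β}, total 736.6

Evaluate every pair (each demand assigned to the nearer of the two):
  {α, β}: total = 736.6
  {β, γ}: total = 774.1
  {α, γ}: total = 1602.1
Best pair: {α, β} with total 736.6.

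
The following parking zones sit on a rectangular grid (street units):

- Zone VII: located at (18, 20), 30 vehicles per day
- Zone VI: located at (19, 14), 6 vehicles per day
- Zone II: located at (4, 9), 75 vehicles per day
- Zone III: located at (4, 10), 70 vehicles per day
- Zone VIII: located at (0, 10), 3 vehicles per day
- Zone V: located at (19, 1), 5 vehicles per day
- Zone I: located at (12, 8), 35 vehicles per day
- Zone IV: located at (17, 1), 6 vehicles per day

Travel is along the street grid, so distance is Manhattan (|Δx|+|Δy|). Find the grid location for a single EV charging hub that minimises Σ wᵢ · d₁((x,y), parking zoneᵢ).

Manhattan distance separates: Σwᵢ(|x−xᵢ|+|y−yᵢ|) = Σwᵢ|x−xᵢ| + Σwᵢ|y−yᵢ|, so x and y are optimised independently as 1-D weighted medians.
Total weight W = 230; half = 115.
x-coordinate, sorted with cumulative weight:
  x=0 (Zone VIII, w=3) cum 3
  x=4 (Zone II, w=75) cum 78
  x=4 (Zone III, w=70) cum 148  ← median
  x=12 (Zone I, w=35) cum 183
  x=17 (Zone IV, w=6) cum 189
  x=18 (Zone VII, w=30) cum 219
  x=19 (Zone VI, w=6) cum 225
  x=19 (Zone V, w=5) cum 230
⇒ x* = 4
y-coordinate, sorted with cumulative weight:
  y=1 (Zone V, w=5) cum 5
  y=1 (Zone IV, w=6) cum 11
  y=8 (Zone I, w=35) cum 46
  y=9 (Zone II, w=75) cum 121  ← median
  y=10 (Zone III, w=70) cum 191
  y=10 (Zone VIII, w=3) cum 194
  y=14 (Zone VI, w=6) cum 200
  y=20 (Zone VII, w=30) cum 230
⇒ y* = 9

(4, 9)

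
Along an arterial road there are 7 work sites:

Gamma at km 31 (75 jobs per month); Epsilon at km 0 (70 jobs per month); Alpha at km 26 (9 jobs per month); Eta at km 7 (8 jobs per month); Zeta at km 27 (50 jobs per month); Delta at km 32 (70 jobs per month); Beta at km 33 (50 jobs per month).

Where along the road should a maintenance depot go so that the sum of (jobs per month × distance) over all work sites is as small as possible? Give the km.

For a sum of weighted absolute distances on a line, the optimum is the weighted median (not the mean). Total weight W = 332; half-weight = 166.
Sort by position and accumulate weight:
  km 0 (Epsilon, w=70) → cum 70
  km 7 (Eta, w=8) → cum 78
  km 26 (Alpha, w=9) → cum 87
  km 27 (Zeta, w=50) → cum 137
  km 31 (Gamma, w=75) → cum 212  ≥ 166 → median here
  km 32 (Delta, w=70) → cum 282
  km 33 (Beta, w=50) → cum 332
Optimal location: km 31.

x = 31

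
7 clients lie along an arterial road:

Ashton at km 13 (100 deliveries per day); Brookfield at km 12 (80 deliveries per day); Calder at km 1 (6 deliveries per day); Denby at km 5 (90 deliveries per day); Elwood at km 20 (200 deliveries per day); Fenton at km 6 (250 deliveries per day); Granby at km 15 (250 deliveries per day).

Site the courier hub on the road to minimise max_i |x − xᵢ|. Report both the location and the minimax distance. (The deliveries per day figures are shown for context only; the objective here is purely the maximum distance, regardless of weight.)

The 1-center on a line is the midpoint of the two extreme points: leftmost at 1, rightmost at 20.
Optimal location = (1 + 20)/2 = 10.5; maximum distance = (20 − 1)/2 = 9.5.

location 10.5, max distance 9.5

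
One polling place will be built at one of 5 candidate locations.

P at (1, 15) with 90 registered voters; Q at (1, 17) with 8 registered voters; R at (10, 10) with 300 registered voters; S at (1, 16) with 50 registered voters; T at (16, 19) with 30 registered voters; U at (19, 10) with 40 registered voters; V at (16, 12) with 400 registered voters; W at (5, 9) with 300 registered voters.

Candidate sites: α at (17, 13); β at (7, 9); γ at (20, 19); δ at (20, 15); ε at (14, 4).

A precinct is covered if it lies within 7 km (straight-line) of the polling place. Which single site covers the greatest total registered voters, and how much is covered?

Coverage radius r = 7 km; a point is covered iff (Δx)²+(Δy)² ≤ 7² = 49.
  α (17, 13): covers {T, U, V} → 470
  β (7, 9): covers {R, W} → 600
  γ (20, 19): covers {T} → 30
  δ (20, 15): covers {T, U, V} → 470
  ε (14, 4): covers {none} → 0
Maximum coverage at β: 600 registered voters.

β, covering 600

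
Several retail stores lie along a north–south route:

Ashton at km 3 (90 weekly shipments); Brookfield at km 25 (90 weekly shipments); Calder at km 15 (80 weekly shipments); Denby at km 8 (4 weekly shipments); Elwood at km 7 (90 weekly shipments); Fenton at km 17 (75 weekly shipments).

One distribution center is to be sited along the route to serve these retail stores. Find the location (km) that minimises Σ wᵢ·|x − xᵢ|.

x = 15

For a sum of weighted absolute distances on a line, the optimum is the weighted median (not the mean). Total weight W = 429; half-weight = 214.5.
Sort by position and accumulate weight:
  km 3 (Ashton, w=90) → cum 90
  km 7 (Elwood, w=90) → cum 180
  km 8 (Denby, w=4) → cum 184
  km 15 (Calder, w=80) → cum 264  ≥ 214.5 → median here
  km 17 (Fenton, w=75) → cum 339
  km 25 (Brookfield, w=90) → cum 429
Optimal location: km 15.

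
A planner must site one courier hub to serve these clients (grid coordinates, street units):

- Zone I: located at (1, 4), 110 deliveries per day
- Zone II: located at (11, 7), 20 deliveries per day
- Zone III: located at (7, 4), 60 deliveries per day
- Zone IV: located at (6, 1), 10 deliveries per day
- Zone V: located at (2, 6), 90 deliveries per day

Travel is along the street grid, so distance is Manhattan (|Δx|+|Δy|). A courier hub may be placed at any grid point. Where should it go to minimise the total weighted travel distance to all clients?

Manhattan distance separates: Σwᵢ(|x−xᵢ|+|y−yᵢ|) = Σwᵢ|x−xᵢ| + Σwᵢ|y−yᵢ|, so x and y are optimised independently as 1-D weighted medians.
Total weight W = 290; half = 145.
x-coordinate, sorted with cumulative weight:
  x=1 (Zone I, w=110) cum 110
  x=2 (Zone V, w=90) cum 200  ← median
  x=6 (Zone IV, w=10) cum 210
  x=7 (Zone III, w=60) cum 270
  x=11 (Zone II, w=20) cum 290
⇒ x* = 2
y-coordinate, sorted with cumulative weight:
  y=1 (Zone IV, w=10) cum 10
  y=4 (Zone I, w=110) cum 120
  y=4 (Zone III, w=60) cum 180  ← median
  y=6 (Zone V, w=90) cum 270
  y=7 (Zone II, w=20) cum 290
⇒ y* = 4

(2, 4)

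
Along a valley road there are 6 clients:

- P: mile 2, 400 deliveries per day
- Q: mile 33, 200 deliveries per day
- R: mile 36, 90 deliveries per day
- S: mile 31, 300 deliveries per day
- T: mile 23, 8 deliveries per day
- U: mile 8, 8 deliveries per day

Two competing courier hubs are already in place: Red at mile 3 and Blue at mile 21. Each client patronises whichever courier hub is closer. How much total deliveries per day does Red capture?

The indifferent point is the midpoint (3+21)/2 = 12; clients left of it (closer to Red at 3) go to Red, those right go to Blue.
  P at 2 (w=400) → Red
  U at 8 (w=8) → Red
  T at 23 (w=8) → Blue
  S at 31 (w=300) → Blue
  Q at 33 (w=200) → Blue
  R at 36 (w=90) → Blue
Red captures 408; Blue captures 598.

408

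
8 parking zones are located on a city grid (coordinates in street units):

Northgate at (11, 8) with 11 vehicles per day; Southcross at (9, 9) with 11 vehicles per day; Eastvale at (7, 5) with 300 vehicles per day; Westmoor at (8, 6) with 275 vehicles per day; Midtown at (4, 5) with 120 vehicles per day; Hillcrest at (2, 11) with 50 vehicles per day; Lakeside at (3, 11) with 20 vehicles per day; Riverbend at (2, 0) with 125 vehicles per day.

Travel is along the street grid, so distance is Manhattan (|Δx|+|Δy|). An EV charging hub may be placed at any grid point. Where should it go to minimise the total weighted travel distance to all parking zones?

(7, 5)

Manhattan distance separates: Σwᵢ(|x−xᵢ|+|y−yᵢ|) = Σwᵢ|x−xᵢ| + Σwᵢ|y−yᵢ|, so x and y are optimised independently as 1-D weighted medians.
Total weight W = 912; half = 456.
x-coordinate, sorted with cumulative weight:
  x=2 (Hillcrest, w=50) cum 50
  x=2 (Riverbend, w=125) cum 175
  x=3 (Lakeside, w=20) cum 195
  x=4 (Midtown, w=120) cum 315
  x=7 (Eastvale, w=300) cum 615  ← median
  x=8 (Westmoor, w=275) cum 890
  x=9 (Southcross, w=11) cum 901
  x=11 (Northgate, w=11) cum 912
⇒ x* = 7
y-coordinate, sorted with cumulative weight:
  y=0 (Riverbend, w=125) cum 125
  y=5 (Eastvale, w=300) cum 425
  y=5 (Midtown, w=120) cum 545  ← median
  y=6 (Westmoor, w=275) cum 820
  y=8 (Northgate, w=11) cum 831
  y=9 (Southcross, w=11) cum 842
  y=11 (Hillcrest, w=50) cum 892
  y=11 (Lakeside, w=20) cum 912
⇒ y* = 5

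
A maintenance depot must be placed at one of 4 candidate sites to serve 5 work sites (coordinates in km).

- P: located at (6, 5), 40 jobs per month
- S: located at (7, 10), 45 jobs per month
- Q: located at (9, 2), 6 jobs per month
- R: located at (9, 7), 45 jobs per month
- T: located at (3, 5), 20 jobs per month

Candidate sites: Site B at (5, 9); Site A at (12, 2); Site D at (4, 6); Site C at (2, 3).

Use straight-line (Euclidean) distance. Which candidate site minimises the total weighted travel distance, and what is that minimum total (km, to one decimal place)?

Total weighted distance at each candidate:
  Site B (5, 9): total = 604.6
  Site A (12, 2): total = 1163.0
  Site D (4, 6): total = 610.6
  Site C (2, 3): total = 1015.9
Minimum is at Site B with total 604.6 km.

Site B, total 604.6 km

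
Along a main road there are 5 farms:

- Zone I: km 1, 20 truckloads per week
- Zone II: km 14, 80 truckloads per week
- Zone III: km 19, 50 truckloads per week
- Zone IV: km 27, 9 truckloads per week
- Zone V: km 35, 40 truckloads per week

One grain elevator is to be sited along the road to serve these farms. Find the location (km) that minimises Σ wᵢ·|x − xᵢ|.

For a sum of weighted absolute distances on a line, the optimum is the weighted median (not the mean). Total weight W = 199; half-weight = 99.5.
Sort by position and accumulate weight:
  km 1 (Zone I, w=20) → cum 20
  km 14 (Zone II, w=80) → cum 100  ≥ 99.5 → median here
  km 19 (Zone III, w=50) → cum 150
  km 27 (Zone IV, w=9) → cum 159
  km 35 (Zone V, w=40) → cum 199
Optimal location: km 14.

x = 14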